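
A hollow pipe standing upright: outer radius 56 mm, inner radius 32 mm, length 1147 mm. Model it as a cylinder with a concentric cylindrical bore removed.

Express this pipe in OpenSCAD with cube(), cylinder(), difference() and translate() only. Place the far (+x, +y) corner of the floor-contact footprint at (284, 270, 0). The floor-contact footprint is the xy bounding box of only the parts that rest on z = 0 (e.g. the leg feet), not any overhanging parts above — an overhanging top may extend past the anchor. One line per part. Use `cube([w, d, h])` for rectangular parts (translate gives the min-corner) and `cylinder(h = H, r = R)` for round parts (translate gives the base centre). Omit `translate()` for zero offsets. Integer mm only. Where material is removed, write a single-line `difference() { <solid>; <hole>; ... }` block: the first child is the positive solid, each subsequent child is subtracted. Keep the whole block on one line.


difference() { translate([228, 214, 0]) cylinder(h = 1147, r = 56); translate([228, 214, 0]) cylinder(h = 1147, r = 32); }


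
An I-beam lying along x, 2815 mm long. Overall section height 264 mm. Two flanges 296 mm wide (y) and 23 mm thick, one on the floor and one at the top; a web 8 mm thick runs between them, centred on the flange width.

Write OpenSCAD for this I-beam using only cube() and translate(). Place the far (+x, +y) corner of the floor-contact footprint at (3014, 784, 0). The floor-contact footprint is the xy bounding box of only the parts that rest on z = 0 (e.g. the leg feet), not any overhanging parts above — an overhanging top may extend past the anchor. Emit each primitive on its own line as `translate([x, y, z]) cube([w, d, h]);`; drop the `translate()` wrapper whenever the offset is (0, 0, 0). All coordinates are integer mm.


translate([199, 488, 0]) cube([2815, 296, 23]);
translate([199, 632, 23]) cube([2815, 8, 218]);
translate([199, 488, 241]) cube([2815, 296, 23]);


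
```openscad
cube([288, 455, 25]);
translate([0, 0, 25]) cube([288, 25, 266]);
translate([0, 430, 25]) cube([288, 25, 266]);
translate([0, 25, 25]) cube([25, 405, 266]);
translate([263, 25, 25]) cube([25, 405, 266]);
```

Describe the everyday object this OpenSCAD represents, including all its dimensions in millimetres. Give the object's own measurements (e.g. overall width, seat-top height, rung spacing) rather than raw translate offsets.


An open-topped rectangular box: outside dimensions 288×455×291 mm, with a uniform wall and base thickness of 25 mm. The base is a full 288×455 slab on the floor; four walls sit on top of the base. The front and back walls (the −y and +y sides) span the full width; the two side walls fit between them.


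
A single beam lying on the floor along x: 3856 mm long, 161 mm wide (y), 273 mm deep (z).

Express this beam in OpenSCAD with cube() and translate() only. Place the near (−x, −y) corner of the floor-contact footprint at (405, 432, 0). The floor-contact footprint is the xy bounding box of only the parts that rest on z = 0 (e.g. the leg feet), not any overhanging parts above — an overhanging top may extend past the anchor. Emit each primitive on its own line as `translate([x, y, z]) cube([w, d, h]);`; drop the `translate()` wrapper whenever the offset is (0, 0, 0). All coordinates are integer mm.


translate([405, 432, 0]) cube([3856, 161, 273]);


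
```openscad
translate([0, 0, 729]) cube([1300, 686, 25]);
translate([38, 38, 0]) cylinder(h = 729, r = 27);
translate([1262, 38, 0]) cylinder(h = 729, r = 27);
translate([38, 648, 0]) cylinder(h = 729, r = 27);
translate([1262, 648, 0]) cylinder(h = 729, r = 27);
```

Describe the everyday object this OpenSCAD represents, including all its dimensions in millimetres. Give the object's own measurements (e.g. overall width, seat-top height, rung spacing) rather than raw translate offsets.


A table: top 1300 mm (x) × 686 mm (y), 25 mm thick, upper face at z = 754 mm, on four round legs of 54 mm diameter, each leg's bounding box inset 11 mm from the nearest pair of top edges from z = 0 to the bottom of the top.


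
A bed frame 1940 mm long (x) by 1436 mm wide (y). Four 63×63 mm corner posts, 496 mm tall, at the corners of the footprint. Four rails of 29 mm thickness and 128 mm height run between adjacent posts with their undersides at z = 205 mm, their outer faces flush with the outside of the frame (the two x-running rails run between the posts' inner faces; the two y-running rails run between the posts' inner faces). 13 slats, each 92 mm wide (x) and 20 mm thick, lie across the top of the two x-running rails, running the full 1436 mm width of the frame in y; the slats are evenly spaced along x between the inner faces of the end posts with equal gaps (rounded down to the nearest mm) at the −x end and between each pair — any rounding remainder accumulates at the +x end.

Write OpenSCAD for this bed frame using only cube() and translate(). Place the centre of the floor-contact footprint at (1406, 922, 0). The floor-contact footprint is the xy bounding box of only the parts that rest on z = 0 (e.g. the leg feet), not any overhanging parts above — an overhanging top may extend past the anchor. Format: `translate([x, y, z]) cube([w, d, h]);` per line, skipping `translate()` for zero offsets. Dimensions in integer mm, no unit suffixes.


// slat z = rail_z + rail_h = 205 + 128 = 333
// slat gap = ⌊(1814 − 13·92) / 14⌋ = 44
translate([436, 204, 0]) cube([63, 63, 496]);
translate([436, 1577, 0]) cube([63, 63, 496]);
translate([2313, 204, 0]) cube([63, 63, 496]);
translate([2313, 1577, 0]) cube([63, 63, 496]);
translate([499, 204, 205]) cube([1814, 29, 128]);
translate([499, 1611, 205]) cube([1814, 29, 128]);
translate([436, 267, 205]) cube([29, 1310, 128]);
translate([2347, 267, 205]) cube([29, 1310, 128]);
translate([543, 204, 333]) cube([92, 1436, 20]);
translate([679, 204, 333]) cube([92, 1436, 20]);
translate([815, 204, 333]) cube([92, 1436, 20]);
translate([951, 204, 333]) cube([92, 1436, 20]);
translate([1087, 204, 333]) cube([92, 1436, 20]);
translate([1223, 204, 333]) cube([92, 1436, 20]);
translate([1359, 204, 333]) cube([92, 1436, 20]);
translate([1495, 204, 333]) cube([92, 1436, 20]);
translate([1631, 204, 333]) cube([92, 1436, 20]);
translate([1767, 204, 333]) cube([92, 1436, 20]);
translate([1903, 204, 333]) cube([92, 1436, 20]);
translate([2039, 204, 333]) cube([92, 1436, 20]);
translate([2175, 204, 333]) cube([92, 1436, 20]);


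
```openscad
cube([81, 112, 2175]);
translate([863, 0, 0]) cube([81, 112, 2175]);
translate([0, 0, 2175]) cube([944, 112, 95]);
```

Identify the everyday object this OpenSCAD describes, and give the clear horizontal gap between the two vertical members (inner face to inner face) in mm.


A door frame. The clear opening width is 782 mm.

Two 2175 mm tall posts with a header on top — a door frame. The left jamb is 81 mm wide at x = 0; the right jamb starts at x = 863. The clear opening is 863 − 81 = 782 mm.


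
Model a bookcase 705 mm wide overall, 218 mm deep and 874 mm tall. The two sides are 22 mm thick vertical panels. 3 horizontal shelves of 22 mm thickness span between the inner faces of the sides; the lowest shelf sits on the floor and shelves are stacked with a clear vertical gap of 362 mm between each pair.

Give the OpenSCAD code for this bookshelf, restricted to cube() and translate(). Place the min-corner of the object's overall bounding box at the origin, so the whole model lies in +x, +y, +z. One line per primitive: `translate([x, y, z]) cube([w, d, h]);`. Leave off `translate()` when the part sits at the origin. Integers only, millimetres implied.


cube([22, 218, 874]);
translate([683, 0, 0]) cube([22, 218, 874]);
translate([22, 0, 0]) cube([661, 218, 22]);
translate([22, 0, 384]) cube([661, 218, 22]);
translate([22, 0, 768]) cube([661, 218, 22]);


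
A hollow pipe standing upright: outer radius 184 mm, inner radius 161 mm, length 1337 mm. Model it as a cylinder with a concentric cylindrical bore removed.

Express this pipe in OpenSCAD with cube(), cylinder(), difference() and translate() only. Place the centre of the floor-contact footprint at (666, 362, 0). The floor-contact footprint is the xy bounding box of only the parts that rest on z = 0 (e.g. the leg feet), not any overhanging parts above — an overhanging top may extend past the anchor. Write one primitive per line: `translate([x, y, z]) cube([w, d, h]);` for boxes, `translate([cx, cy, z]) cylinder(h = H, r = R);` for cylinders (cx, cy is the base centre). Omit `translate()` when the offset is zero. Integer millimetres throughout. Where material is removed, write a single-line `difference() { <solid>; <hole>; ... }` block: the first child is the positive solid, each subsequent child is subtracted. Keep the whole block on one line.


difference() { translate([666, 362, 0]) cylinder(h = 1337, r = 184); translate([666, 362, 0]) cylinder(h = 1337, r = 161); }


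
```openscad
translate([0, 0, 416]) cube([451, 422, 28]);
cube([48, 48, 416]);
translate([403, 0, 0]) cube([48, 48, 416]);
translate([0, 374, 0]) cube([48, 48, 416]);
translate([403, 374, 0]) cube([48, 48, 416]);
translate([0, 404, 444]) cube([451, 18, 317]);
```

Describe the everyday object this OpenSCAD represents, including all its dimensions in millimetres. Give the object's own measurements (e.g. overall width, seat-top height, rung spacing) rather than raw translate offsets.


A chair. The seat is a 451×422×28 mm slab with its top at z = 444 mm, on four 48×48 mm corner legs (flush with the seat edges, standing on z = 0). A flat backrest 18 mm thick, 317 mm tall, spans the full seat width and rises from the seat top along its +y edge, rear face flush with the rear of the seat.


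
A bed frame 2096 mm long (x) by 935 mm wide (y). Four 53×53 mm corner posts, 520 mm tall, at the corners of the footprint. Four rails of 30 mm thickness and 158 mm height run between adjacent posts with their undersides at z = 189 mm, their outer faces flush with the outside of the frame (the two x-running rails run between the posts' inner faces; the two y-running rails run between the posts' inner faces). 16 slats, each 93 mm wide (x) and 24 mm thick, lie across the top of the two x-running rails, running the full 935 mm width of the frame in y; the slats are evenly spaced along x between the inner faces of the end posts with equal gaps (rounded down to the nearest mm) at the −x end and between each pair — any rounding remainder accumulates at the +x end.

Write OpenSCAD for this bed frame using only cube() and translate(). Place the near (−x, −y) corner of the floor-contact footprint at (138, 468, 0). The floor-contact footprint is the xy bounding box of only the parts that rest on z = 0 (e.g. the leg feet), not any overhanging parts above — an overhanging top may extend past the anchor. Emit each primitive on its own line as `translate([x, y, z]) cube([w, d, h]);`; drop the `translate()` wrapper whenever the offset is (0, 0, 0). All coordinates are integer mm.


// slat z = rail_z + rail_h = 189 + 158 = 347
// slat gap = ⌊(1990 − 16·93) / 17⌋ = 29
translate([138, 468, 0]) cube([53, 53, 520]);
translate([138, 1350, 0]) cube([53, 53, 520]);
translate([2181, 468, 0]) cube([53, 53, 520]);
translate([2181, 1350, 0]) cube([53, 53, 520]);
translate([191, 468, 189]) cube([1990, 30, 158]);
translate([191, 1373, 189]) cube([1990, 30, 158]);
translate([138, 521, 189]) cube([30, 829, 158]);
translate([2204, 521, 189]) cube([30, 829, 158]);
translate([220, 468, 347]) cube([93, 935, 24]);
translate([342, 468, 347]) cube([93, 935, 24]);
translate([464, 468, 347]) cube([93, 935, 24]);
translate([586, 468, 347]) cube([93, 935, 24]);
translate([708, 468, 347]) cube([93, 935, 24]);
translate([830, 468, 347]) cube([93, 935, 24]);
translate([952, 468, 347]) cube([93, 935, 24]);
translate([1074, 468, 347]) cube([93, 935, 24]);
translate([1196, 468, 347]) cube([93, 935, 24]);
translate([1318, 468, 347]) cube([93, 935, 24]);
translate([1440, 468, 347]) cube([93, 935, 24]);
translate([1562, 468, 347]) cube([93, 935, 24]);
translate([1684, 468, 347]) cube([93, 935, 24]);
translate([1806, 468, 347]) cube([93, 935, 24]);
translate([1928, 468, 347]) cube([93, 935, 24]);
translate([2050, 468, 347]) cube([93, 935, 24]);


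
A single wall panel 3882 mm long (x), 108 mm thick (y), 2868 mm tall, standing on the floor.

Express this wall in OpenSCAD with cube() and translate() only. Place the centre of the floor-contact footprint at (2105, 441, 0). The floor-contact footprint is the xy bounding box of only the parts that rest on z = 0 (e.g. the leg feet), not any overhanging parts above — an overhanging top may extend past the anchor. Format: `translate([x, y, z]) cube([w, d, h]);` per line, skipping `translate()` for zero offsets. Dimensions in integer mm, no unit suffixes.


translate([164, 387, 0]) cube([3882, 108, 2868]);


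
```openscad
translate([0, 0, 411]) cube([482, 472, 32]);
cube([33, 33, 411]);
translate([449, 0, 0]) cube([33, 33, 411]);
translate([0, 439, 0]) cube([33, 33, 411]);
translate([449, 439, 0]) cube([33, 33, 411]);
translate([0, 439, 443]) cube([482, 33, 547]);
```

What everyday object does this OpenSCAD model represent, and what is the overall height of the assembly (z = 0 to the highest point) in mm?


A chair. The overall height is 990 mm.

A slab on four corner posts with a tall panel at the back — a chair. The seat slab sits at z = 411 with thickness 32, and the 547 mm backrest starts at the seat top, so the overall height is 411 + 32 + 547 = 990 mm.


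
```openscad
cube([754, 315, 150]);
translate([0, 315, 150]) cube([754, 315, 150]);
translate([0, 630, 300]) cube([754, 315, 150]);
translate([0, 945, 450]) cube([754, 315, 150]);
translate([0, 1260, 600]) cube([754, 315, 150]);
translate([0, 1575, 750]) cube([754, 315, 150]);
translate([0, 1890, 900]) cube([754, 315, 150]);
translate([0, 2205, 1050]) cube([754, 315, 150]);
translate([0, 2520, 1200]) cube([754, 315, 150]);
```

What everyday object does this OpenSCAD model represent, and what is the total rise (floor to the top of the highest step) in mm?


A staircase. The total rise is 1350 mm.

9 identical blocks, each offset up and back from the previous — a staircase. Each step is 150 mm tall and there are 9 of them, so the total rise is 9 × 150 = 1350 mm.


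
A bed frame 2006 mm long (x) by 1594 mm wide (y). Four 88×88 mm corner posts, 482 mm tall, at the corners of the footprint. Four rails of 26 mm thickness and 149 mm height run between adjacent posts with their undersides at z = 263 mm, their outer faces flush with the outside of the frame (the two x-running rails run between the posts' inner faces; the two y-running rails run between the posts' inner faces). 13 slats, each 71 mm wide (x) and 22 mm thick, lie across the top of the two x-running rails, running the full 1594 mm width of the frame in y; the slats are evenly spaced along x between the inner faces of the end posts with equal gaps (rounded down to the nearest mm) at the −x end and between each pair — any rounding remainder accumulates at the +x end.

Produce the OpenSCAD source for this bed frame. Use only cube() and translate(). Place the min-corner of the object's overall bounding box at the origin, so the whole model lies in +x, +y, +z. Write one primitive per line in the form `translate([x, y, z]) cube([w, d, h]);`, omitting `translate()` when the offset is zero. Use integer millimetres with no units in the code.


cube([88, 88, 482]);
translate([0, 1506, 0]) cube([88, 88, 482]);
translate([1918, 0, 0]) cube([88, 88, 482]);
translate([1918, 1506, 0]) cube([88, 88, 482]);
translate([88, 0, 263]) cube([1830, 26, 149]);
translate([88, 1568, 263]) cube([1830, 26, 149]);
translate([0, 88, 263]) cube([26, 1418, 149]);
translate([1980, 88, 263]) cube([26, 1418, 149]);
translate([152, 0, 412]) cube([71, 1594, 22]);
translate([287, 0, 412]) cube([71, 1594, 22]);
translate([422, 0, 412]) cube([71, 1594, 22]);
translate([557, 0, 412]) cube([71, 1594, 22]);
translate([692, 0, 412]) cube([71, 1594, 22]);
translate([827, 0, 412]) cube([71, 1594, 22]);
translate([962, 0, 412]) cube([71, 1594, 22]);
translate([1097, 0, 412]) cube([71, 1594, 22]);
translate([1232, 0, 412]) cube([71, 1594, 22]);
translate([1367, 0, 412]) cube([71, 1594, 22]);
translate([1502, 0, 412]) cube([71, 1594, 22]);
translate([1637, 0, 412]) cube([71, 1594, 22]);
translate([1772, 0, 412]) cube([71, 1594, 22]);


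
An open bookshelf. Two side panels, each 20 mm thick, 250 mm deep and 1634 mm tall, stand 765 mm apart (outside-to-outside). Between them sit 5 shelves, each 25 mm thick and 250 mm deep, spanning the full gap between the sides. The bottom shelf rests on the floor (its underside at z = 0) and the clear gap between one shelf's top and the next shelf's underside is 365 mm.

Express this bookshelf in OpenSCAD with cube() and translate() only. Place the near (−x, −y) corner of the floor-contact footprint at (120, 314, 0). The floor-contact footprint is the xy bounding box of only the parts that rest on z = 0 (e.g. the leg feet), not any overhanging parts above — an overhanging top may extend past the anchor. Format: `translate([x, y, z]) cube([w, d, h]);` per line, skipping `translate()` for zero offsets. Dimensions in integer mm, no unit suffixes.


translate([120, 314, 0]) cube([20, 250, 1634]);
translate([865, 314, 0]) cube([20, 250, 1634]);
translate([140, 314, 0]) cube([725, 250, 25]);
translate([140, 314, 390]) cube([725, 250, 25]);
translate([140, 314, 780]) cube([725, 250, 25]);
translate([140, 314, 1170]) cube([725, 250, 25]);
translate([140, 314, 1560]) cube([725, 250, 25]);


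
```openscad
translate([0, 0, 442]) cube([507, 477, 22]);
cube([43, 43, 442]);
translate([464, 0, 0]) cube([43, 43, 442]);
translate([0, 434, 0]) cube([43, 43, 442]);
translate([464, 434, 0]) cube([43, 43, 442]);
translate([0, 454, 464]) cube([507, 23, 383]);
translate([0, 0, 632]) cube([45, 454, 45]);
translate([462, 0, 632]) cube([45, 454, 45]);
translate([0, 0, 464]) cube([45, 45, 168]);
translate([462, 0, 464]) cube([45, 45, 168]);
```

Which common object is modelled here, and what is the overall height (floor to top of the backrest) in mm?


A chair. The overall height is 847 mm.

A slab on four corner posts with a tall panel at the back — a chair. The seat slab sits at z = 442 with thickness 22, and the 383 mm backrest starts at the seat top, so the overall height is 442 + 22 + 383 = 847 mm.


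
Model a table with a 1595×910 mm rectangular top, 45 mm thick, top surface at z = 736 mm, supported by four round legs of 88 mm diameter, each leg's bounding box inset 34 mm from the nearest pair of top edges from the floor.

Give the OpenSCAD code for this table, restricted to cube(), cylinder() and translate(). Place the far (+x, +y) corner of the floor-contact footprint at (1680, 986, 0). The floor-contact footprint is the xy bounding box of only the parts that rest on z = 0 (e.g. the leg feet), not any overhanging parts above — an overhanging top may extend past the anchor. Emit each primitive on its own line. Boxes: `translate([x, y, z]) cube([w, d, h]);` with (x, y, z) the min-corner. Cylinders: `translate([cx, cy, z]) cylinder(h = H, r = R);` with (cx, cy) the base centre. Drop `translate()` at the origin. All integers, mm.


translate([119, 110, 691]) cube([1595, 910, 45]);
translate([197, 188, 0]) cylinder(h = 691, r = 44);
translate([1636, 188, 0]) cylinder(h = 691, r = 44);
translate([197, 942, 0]) cylinder(h = 691, r = 44);
translate([1636, 942, 0]) cylinder(h = 691, r = 44);


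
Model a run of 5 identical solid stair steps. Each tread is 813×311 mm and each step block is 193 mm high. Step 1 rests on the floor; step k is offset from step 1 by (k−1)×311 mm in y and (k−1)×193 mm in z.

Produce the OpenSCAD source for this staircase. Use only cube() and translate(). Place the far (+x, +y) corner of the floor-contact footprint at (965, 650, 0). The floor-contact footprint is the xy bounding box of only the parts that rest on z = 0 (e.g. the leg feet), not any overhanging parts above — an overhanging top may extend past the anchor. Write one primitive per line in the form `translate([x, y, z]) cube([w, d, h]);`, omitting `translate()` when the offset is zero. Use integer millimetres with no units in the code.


translate([152, 339, 0]) cube([813, 311, 193]);
translate([152, 650, 193]) cube([813, 311, 193]);
translate([152, 961, 386]) cube([813, 311, 193]);
translate([152, 1272, 579]) cube([813, 311, 193]);
translate([152, 1583, 772]) cube([813, 311, 193]);


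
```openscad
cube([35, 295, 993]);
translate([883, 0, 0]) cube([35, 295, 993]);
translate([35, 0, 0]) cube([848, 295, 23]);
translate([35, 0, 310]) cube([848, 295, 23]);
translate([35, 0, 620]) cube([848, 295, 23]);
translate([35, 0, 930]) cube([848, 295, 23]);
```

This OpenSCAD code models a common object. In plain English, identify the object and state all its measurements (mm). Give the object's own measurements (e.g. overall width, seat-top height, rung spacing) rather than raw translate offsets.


An open bookshelf. Two side panels, each 35 mm thick, 295 mm deep and 993 mm tall, stand 918 mm apart (outside-to-outside). Between them sit 4 shelves, each 23 mm thick and 295 mm deep, spanning the full gap between the sides. The bottom shelf rests on the floor (its underside at z = 0) and the clear gap between one shelf's top and the next shelf's underside is 287 mm.


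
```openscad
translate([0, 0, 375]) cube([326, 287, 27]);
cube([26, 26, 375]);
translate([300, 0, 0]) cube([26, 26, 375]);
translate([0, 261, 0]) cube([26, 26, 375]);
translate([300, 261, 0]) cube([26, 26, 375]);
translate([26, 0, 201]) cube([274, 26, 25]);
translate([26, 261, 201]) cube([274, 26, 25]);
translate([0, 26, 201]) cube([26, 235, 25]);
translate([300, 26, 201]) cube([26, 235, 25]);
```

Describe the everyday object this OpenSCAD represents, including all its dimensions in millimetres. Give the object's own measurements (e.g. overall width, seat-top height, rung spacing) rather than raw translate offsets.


A four-legged stool. The seat is a 326×287×27 mm slab whose top surface is at z = 402 mm; four square legs, each 26×26 mm in cross-section, run from the floor (z = 0) to the underside of the seat, each flush with a corner of the seat. Four stretchers, 26 mm wide and 25 mm tall, connect adjacent legs with their undersides at z = 201 mm, each running between the inner faces of the legs it joins and aligned with the legs' outer faces on the other axis.


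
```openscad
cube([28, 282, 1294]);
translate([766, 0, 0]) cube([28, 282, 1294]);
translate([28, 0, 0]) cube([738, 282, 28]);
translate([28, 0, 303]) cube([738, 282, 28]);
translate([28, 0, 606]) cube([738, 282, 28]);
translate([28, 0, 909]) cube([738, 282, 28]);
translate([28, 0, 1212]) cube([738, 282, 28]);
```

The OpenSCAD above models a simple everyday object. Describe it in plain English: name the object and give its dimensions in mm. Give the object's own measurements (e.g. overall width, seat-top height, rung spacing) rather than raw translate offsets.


An open bookshelf. Two side panels, each 28 mm thick, 282 mm deep and 1294 mm tall, stand 794 mm apart (outside-to-outside). Between them sit 5 shelves, each 28 mm thick and 282 mm deep, spanning the full gap between the sides. The bottom shelf rests on the floor (its underside at z = 0) and the clear gap between one shelf's top and the next shelf's underside is 275 mm.


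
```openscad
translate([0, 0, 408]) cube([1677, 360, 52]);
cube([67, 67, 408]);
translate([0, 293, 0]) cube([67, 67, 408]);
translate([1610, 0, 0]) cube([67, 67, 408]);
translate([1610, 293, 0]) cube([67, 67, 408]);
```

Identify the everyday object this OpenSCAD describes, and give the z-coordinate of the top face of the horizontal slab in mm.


A bench. The seat-top height is 460 mm.

A long slab on four corner posts — a bench. The slab sits at z = 408 with thickness 52, so the top is 408 + 52 = 460 mm.


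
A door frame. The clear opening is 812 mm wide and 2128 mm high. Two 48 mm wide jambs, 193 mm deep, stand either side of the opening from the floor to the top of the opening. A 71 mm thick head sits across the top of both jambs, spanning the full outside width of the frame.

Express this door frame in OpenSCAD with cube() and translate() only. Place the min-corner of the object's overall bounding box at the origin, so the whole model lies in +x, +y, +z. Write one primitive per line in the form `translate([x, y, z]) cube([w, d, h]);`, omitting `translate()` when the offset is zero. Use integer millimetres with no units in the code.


cube([48, 193, 2128]);
translate([860, 0, 0]) cube([48, 193, 2128]);
translate([0, 0, 2128]) cube([908, 193, 71]);


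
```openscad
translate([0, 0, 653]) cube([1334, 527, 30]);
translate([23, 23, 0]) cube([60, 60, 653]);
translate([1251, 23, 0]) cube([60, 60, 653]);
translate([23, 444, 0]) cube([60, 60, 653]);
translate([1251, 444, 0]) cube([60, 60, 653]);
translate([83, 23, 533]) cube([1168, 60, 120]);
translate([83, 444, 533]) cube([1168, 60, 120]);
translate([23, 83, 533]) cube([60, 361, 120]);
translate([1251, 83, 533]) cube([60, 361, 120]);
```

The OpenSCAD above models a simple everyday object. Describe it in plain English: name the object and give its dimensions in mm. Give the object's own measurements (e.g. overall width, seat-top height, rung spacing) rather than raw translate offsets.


A table: top 1334 mm (x) × 527 mm (y), 30 mm thick, upper face at z = 683 mm, on four 60×60 mm square legs, each inset 23 mm from the nearest pair of top edges from z = 0 to the bottom of the top. Four apron rails, 60 mm thick and 120 mm tall, run between adjacent legs with their top edges flush with the underside of the top and their outer faces flush with the legs' outer faces.


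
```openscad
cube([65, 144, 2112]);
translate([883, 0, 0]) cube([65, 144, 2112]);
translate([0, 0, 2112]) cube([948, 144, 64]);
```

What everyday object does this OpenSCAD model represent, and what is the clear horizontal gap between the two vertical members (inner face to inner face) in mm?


A door frame. The clear opening width is 818 mm.

Two 2112 mm tall posts with a header on top — a door frame. The left jamb is 65 mm wide at x = 0; the right jamb starts at x = 883. The clear opening is 883 − 65 = 818 mm.


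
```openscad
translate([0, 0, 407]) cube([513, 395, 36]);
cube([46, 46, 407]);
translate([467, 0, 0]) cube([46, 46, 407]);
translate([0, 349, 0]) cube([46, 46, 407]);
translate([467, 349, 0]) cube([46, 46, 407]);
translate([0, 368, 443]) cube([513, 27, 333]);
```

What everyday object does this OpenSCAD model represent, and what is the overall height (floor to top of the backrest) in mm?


A chair. The overall height is 776 mm.

A slab on four corner posts with a tall panel at the back — a chair. The seat slab sits at z = 407 with thickness 36, and the 333 mm backrest starts at the seat top, so the overall height is 407 + 36 + 333 = 776 mm.


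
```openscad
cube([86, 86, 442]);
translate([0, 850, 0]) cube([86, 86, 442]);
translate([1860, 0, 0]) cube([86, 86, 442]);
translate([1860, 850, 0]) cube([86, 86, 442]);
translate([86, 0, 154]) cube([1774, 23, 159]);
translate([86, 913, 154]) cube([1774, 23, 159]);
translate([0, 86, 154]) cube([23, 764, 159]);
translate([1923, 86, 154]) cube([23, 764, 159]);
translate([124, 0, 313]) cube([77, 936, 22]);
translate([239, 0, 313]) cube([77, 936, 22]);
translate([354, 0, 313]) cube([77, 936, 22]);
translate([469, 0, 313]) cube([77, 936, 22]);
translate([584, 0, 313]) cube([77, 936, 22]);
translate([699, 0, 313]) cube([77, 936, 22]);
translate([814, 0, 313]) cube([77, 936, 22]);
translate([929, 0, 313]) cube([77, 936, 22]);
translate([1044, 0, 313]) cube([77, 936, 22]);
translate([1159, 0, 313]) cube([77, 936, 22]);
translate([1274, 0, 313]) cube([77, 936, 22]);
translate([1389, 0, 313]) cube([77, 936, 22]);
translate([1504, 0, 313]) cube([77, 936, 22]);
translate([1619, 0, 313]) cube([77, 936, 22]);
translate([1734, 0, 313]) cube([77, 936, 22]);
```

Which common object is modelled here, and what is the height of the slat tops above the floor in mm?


A bed frame. The slat-top height is 335 mm.

Four posts, four rails, and a row of slats — a bed frame. Slats sit on the rails at z = 154 + 159 = 313; with slat thickness 22, the top is 335 mm.


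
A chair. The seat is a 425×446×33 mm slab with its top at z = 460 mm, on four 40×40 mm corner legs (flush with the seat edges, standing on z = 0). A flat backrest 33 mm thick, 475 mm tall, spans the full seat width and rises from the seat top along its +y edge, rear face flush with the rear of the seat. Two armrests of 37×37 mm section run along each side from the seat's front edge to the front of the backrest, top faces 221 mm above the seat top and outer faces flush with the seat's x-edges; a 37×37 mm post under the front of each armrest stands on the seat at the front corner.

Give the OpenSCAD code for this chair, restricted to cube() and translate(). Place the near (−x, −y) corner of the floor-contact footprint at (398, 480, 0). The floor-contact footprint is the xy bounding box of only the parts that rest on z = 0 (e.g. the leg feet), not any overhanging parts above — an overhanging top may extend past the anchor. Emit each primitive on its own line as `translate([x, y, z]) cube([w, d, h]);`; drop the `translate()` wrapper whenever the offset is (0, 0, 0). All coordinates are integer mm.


translate([398, 480, 427]) cube([425, 446, 33]);
translate([398, 480, 0]) cube([40, 40, 427]);
translate([783, 480, 0]) cube([40, 40, 427]);
translate([398, 886, 0]) cube([40, 40, 427]);
translate([783, 886, 0]) cube([40, 40, 427]);
translate([398, 893, 460]) cube([425, 33, 475]);
translate([398, 480, 644]) cube([37, 413, 37]);
translate([786, 480, 644]) cube([37, 413, 37]);
translate([398, 480, 460]) cube([37, 37, 184]);
translate([786, 480, 460]) cube([37, 37, 184]);


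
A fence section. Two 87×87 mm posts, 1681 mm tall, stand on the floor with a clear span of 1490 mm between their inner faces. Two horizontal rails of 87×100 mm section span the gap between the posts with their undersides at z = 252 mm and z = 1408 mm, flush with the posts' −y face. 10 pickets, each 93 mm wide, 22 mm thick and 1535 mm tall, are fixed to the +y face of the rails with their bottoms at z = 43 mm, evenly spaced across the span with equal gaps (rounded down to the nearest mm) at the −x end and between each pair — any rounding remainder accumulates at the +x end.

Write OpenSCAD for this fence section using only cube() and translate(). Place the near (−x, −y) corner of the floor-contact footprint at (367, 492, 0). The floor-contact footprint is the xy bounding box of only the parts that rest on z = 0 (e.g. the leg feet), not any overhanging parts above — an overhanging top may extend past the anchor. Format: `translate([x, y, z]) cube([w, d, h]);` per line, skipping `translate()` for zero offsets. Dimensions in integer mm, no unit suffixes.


translate([367, 492, 0]) cube([87, 87, 1681]);
translate([1944, 492, 0]) cube([87, 87, 1681]);
translate([454, 492, 252]) cube([1490, 87, 100]);
translate([454, 492, 1408]) cube([1490, 87, 100]);
translate([504, 579, 43]) cube([93, 22, 1535]);
translate([647, 579, 43]) cube([93, 22, 1535]);
translate([790, 579, 43]) cube([93, 22, 1535]);
translate([933, 579, 43]) cube([93, 22, 1535]);
translate([1076, 579, 43]) cube([93, 22, 1535]);
translate([1219, 579, 43]) cube([93, 22, 1535]);
translate([1362, 579, 43]) cube([93, 22, 1535]);
translate([1505, 579, 43]) cube([93, 22, 1535]);
translate([1648, 579, 43]) cube([93, 22, 1535]);
translate([1791, 579, 43]) cube([93, 22, 1535]);


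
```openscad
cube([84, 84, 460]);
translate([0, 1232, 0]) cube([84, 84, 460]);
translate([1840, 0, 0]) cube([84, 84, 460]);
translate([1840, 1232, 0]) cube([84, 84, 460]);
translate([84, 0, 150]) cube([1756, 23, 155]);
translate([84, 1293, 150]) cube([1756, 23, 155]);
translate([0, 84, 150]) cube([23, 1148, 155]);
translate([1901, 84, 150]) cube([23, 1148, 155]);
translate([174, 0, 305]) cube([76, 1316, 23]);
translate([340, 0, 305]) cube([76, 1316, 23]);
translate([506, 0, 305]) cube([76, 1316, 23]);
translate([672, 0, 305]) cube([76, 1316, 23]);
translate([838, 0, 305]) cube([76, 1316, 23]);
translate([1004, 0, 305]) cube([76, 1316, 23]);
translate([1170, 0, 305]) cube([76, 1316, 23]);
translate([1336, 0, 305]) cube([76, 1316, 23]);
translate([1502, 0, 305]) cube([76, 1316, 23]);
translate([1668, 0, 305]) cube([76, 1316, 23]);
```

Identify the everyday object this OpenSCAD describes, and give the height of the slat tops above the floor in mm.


A bed frame. The slat-top height is 328 mm.

Four posts, four rails, and a row of slats — a bed frame. Slats sit on the rails at z = 150 + 155 = 305; with slat thickness 23, the top is 328 mm.


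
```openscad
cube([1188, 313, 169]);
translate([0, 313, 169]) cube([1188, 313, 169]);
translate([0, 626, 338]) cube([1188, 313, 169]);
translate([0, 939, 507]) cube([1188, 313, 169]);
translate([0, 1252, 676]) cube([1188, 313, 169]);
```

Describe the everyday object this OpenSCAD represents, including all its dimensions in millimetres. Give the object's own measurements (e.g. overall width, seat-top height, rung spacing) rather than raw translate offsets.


A straight staircase of 5 solid steps. Each step is 1188 mm wide (x), 313 mm deep (y, the going) and 169 mm tall (the rise). The first step rests on the floor; each subsequent step sits one going further in +y and one rise higher in +z, directly behind and above the previous step with no overlap.


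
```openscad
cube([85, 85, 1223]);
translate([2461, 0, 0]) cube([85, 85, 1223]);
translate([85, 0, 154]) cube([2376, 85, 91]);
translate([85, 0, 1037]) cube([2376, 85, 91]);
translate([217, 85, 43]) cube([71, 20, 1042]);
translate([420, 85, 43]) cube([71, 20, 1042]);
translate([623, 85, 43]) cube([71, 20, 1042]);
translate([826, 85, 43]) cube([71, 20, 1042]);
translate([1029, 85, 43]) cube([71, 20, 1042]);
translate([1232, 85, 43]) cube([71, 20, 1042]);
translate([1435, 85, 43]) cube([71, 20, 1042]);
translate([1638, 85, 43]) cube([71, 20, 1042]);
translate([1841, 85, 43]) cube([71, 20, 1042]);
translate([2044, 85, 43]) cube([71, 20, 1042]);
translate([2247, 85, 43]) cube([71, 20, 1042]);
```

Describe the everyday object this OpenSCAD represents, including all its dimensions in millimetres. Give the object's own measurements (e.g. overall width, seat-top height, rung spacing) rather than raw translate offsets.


A fence section. Two 85×85 mm posts, 1223 mm tall, stand on the floor with a clear span of 2376 mm between their inner faces. Two horizontal rails of 85×91 mm section span the gap between the posts with their undersides at z = 154 mm and z = 1037 mm, flush with the posts' −y face. 11 pickets, each 71 mm wide, 20 mm thick and 1042 mm tall, are fixed to the +y face of the rails with their bottoms at z = 43 mm, spaced across the span with a 132 mm gap after the −x post and between neighbouring pickets, with 143 mm left before the +x post.


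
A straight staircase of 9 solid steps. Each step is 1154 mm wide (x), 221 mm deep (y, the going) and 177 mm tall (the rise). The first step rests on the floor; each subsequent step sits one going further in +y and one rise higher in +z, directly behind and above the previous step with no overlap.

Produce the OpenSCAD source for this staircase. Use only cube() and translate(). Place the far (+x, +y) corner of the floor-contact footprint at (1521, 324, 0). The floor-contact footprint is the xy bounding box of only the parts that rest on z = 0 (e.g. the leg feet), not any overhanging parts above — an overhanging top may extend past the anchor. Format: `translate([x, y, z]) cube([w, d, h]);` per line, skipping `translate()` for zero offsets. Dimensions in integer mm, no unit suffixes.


translate([367, 103, 0]) cube([1154, 221, 177]);
translate([367, 324, 177]) cube([1154, 221, 177]);
translate([367, 545, 354]) cube([1154, 221, 177]);
translate([367, 766, 531]) cube([1154, 221, 177]);
translate([367, 987, 708]) cube([1154, 221, 177]);
translate([367, 1208, 885]) cube([1154, 221, 177]);
translate([367, 1429, 1062]) cube([1154, 221, 177]);
translate([367, 1650, 1239]) cube([1154, 221, 177]);
translate([367, 1871, 1416]) cube([1154, 221, 177]);


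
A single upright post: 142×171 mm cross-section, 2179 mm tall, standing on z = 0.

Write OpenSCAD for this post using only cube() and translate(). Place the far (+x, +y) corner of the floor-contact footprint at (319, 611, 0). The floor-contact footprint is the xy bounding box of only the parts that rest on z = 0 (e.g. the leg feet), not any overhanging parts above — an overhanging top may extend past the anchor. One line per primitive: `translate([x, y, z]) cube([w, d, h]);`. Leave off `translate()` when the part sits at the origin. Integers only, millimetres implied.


translate([177, 440, 0]) cube([142, 171, 2179]);


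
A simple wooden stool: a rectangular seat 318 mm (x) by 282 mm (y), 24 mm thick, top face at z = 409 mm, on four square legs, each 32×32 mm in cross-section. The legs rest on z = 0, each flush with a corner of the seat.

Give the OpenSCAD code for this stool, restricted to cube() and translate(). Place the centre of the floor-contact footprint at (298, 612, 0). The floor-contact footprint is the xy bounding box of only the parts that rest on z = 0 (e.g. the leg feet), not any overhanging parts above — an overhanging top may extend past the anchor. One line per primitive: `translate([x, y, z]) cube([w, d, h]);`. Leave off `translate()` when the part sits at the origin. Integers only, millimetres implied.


translate([139, 471, 385]) cube([318, 282, 24]);
translate([139, 471, 0]) cube([32, 32, 385]);
translate([425, 471, 0]) cube([32, 32, 385]);
translate([139, 721, 0]) cube([32, 32, 385]);
translate([425, 721, 0]) cube([32, 32, 385]);


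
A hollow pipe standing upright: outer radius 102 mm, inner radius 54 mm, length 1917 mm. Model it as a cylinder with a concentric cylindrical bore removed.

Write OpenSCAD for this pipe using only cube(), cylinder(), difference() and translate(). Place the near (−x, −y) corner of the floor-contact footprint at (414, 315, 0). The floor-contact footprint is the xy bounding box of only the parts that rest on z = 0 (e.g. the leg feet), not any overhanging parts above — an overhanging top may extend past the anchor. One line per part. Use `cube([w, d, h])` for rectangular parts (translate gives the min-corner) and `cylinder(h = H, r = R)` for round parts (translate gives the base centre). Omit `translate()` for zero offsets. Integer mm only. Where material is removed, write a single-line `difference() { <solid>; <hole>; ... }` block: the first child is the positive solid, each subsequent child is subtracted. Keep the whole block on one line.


difference() { translate([516, 417, 0]) cylinder(h = 1917, r = 102); translate([516, 417, 0]) cylinder(h = 1917, r = 54); }


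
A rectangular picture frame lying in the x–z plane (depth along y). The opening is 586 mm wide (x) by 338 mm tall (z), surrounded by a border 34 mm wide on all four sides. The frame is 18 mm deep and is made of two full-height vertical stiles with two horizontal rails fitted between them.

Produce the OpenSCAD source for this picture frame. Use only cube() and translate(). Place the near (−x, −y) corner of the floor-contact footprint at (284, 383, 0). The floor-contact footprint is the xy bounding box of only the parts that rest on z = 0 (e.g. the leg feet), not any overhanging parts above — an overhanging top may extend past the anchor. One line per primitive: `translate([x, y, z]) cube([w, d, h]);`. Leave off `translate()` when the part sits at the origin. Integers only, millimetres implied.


translate([284, 383, 0]) cube([34, 18, 406]);
translate([904, 383, 0]) cube([34, 18, 406]);
translate([318, 383, 0]) cube([586, 18, 34]);
translate([318, 383, 372]) cube([586, 18, 34]);


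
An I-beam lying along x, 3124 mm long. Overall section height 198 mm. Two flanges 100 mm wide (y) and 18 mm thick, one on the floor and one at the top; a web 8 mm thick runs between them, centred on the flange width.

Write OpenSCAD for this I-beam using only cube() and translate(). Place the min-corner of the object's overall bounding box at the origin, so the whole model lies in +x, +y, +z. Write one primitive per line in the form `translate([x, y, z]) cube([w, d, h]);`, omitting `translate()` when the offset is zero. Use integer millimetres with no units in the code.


cube([3124, 100, 18]);
translate([0, 46, 18]) cube([3124, 8, 162]);
translate([0, 0, 180]) cube([3124, 100, 18]);
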